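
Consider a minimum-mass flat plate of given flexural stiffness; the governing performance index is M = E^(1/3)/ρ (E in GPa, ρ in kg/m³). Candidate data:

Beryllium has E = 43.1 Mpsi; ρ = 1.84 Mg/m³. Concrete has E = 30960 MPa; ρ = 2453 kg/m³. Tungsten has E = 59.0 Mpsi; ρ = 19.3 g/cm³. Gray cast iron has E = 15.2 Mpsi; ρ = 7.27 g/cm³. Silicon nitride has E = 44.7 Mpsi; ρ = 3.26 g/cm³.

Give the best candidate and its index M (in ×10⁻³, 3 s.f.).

In SI units:
  beryllium: E = 297.2 GPa, ρ = 1840 kg/m³
  concrete: E = 30.96 GPa, ρ = 2453 kg/m³
  tungsten: E = 406.8 GPa, ρ = 19300 kg/m³
  gray cast iron: E = 104.8 GPa, ρ = 7270 kg/m³
  silicon nitride: E = 308.2 GPa, ρ = 3260 kg/m³
  beryllium: M = 3.63×10⁻³
  silicon nitride: M = 2.07×10⁻³
  concrete: M = 1.28×10⁻³
  gray cast iron: M = 0.649×10⁻³
  tungsten: M = 0.384×10⁻³
Highest index: beryllium.

beryllium, M = 3.63×10⁻³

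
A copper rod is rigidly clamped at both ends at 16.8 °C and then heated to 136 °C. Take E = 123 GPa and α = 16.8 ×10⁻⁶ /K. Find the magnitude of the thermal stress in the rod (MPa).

246 MPa

ΔT = 119.2 K. Constrained thermal stress σ = E·α·ΔT = 123.0×10³ MPa × 16.8×10⁻⁶ × 119.2 = 246 MPa (compressive).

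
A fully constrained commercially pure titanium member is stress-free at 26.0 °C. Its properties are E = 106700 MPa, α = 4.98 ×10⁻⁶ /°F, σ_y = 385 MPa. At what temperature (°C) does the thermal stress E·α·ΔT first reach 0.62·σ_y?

276 °C

E = 106700 MPa = 106.7 GPa.
α = 4.98×10⁻⁶/°F × 9/5 = 8.96×10⁻⁶/K.
E·α·ΔT = 238.7 MPa ⇒ ΔT = 238.7 / (106.7×10³ × 8.96×10⁻⁶) = 249.6 K.
T = 26.0 + 249.6 = 275.6 °C.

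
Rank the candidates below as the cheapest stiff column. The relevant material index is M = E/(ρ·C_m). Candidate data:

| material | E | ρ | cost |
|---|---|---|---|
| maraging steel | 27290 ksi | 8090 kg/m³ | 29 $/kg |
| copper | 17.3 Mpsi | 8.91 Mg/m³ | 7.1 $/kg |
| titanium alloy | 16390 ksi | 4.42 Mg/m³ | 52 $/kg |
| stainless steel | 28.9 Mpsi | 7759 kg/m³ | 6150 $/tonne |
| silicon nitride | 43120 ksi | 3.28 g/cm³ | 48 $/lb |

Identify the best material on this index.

Putting every candidate on a common basis:
  maraging steel: E = 188.2 GPa, ρ = 8090 kg/m³, cost = 29.00 $/kg
  copper: E = 119.3 GPa, ρ = 8910 kg/m³, cost = 7.100 $/kg
  titanium alloy: E = 113.0 GPa, ρ = 4420 kg/m³, cost = 52.00 $/kg
  stainless steel: E = 199.3 GPa, ρ = 7759 kg/m³, cost = 6.150 $/kg
  silicon nitride: E = 297.3 GPa, ρ = 3280 kg/m³, cost = 105.8 $/kg
  stainless steel: M = 4.18 MN·m per $
  copper: M = 1.89 MN·m per $
  silicon nitride: M = 0.857 MN·m per $
  maraging steel: M = 0.802 MN·m per $
  titanium alloy: M = 0.492 MN·m per $
Stainless steel ranks first.

stainless steel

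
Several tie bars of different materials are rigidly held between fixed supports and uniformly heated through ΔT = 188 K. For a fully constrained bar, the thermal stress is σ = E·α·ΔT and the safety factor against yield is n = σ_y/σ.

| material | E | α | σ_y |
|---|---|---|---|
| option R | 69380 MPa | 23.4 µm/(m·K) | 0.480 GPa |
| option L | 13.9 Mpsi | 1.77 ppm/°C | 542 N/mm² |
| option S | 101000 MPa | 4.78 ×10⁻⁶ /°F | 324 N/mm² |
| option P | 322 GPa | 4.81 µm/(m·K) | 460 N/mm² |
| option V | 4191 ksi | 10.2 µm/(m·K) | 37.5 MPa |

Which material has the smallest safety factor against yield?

Per material, after unit conversion:
  option R: E = 69.38, α = 23.4, σ_y = 480.0 → σ = 305 MPa, n = 1.57
  option L: E = 95.84, α = 1.77, σ_y = 542.0 → σ = 31.9 MPa, n = 17.0
  option S: E = 101.0, α = 8.60, σ_y = 324.0 → σ = 163 MPa, n = 1.98
  option P: E = 322.0, α = 4.81, σ_y = 460.0 → σ = 291 MPa, n = 1.58
  option V: E = 28.90, α = 10.2, σ_y = 37.50 → σ = 55.4 MPa, n = 0.677
Option V has the lowest safety factor, n = 0.677.

option V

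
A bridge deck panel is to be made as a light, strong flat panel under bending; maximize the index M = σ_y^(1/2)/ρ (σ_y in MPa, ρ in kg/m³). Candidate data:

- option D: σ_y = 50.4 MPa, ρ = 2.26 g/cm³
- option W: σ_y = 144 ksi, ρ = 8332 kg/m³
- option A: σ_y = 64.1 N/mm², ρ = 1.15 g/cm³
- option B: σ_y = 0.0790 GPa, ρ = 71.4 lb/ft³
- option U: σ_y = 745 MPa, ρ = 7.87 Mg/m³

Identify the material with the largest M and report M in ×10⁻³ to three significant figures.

In SI units:
  option D: σ_y = 50.40 MPa, ρ = 2260 kg/m³
  option W: σ_y = 992.8 MPa, ρ = 8332 kg/m³
  option A: σ_y = 64.10 MPa, ρ = 1150 kg/m³
  option B: σ_y = 79.00 MPa, ρ = 1144 kg/m³
  option U: σ_y = 745.0 MPa, ρ = 7870 kg/m³
  option B: M = 7.77×10⁻³
  option A: M = 6.96×10⁻³
  option W: M = 3.78×10⁻³
  option U: M = 3.47×10⁻³
  option D: M = 3.14×10⁻³
The maximum is for option B.

option B, M = 7.77×10⁻³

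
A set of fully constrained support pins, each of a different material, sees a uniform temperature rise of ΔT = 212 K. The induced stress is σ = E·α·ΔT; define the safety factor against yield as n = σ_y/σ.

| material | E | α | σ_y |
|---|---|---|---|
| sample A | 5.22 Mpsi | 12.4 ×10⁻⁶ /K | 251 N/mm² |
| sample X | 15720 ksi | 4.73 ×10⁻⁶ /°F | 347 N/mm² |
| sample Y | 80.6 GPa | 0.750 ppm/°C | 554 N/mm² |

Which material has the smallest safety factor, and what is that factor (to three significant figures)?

sample X, n = 1.77

Converting E to GPa, α to ×10⁻⁶/K, σ_y to MPa, then σ and n for each:
  sample A: E = 35.99, α = 12.4, σ_y = 251.0 → σ = 94.6 MPa, n = 2.65
  sample X: E = 108.4, α = 8.51, σ_y = 347.0 → σ = 196 MPa, n = 1.77
  sample Y: E = 80.60, α = 0.750, σ_y = 554.0 → σ = 12.8 MPa, n = 43.2
Smallest n: sample X with n = 1.77.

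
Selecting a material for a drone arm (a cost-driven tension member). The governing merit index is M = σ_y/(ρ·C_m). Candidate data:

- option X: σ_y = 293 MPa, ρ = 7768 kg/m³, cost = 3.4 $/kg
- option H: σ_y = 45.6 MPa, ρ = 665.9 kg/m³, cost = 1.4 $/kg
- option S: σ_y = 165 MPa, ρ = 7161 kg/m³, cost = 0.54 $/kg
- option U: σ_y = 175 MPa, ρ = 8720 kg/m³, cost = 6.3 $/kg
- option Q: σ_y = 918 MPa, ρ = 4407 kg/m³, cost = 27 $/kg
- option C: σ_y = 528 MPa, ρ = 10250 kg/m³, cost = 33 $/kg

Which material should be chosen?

option H

Computing M directly (units already consistent):
  option H: M = 48.9 kN·m per $
  option S: M = 42.7 kN·m per $
  option X: M = 11.1 kN·m per $
  option Q: M = 7.71 kN·m per $
  option U: M = 3.19 kN·m per $
  option C: M = 1.56 kN·m per $
Option H ranks first.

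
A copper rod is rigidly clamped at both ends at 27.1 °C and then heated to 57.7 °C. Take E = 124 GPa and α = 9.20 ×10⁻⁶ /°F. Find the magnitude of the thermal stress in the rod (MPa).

α = 9.20×10⁻⁶/°F × 9/5 = 16.6×10⁻⁶/K.
ΔT = 30.60 K. Constrained thermal stress σ = E·α·ΔT = 124.0×10³ MPa × 16.6×10⁻⁶ × 30.60 = 62.8 MPa (compressive).

62.8 MPa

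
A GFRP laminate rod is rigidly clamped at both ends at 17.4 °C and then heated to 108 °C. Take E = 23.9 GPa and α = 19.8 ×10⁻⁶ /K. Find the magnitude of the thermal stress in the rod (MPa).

ΔT = 90.60 K. Constrained thermal stress σ = E·α·ΔT = 23.90×10³ MPa × 19.8×10⁻⁶ × 90.60 = 42.9 MPa (compressive).

42.9 MPa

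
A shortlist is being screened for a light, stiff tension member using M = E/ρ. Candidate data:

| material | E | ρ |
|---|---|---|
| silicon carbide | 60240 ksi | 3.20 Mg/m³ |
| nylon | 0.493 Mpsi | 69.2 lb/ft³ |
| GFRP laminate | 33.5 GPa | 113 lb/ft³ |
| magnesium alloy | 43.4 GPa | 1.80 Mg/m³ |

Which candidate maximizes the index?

Normalizing units and computing the index:
  silicon carbide: E = 415.3 GPa, ρ = 3200 kg/m³
  nylon: E = 3.399 GPa, ρ = 1108 kg/m³
  GFRP laminate: E = 33.50 GPa, ρ = 1810 kg/m³
  magnesium alloy: E = 43.40 GPa, ρ = 1800 kg/m³
  silicon carbide: M = 130 MN·m/kg
  magnesium alloy: M = 24.1 MN·m/kg
  GFRP laminate: M = 18.5 MN·m/kg
  nylon: M = 3.07 MN·m/kg
Silicon carbide has the largest M.

silicon carbide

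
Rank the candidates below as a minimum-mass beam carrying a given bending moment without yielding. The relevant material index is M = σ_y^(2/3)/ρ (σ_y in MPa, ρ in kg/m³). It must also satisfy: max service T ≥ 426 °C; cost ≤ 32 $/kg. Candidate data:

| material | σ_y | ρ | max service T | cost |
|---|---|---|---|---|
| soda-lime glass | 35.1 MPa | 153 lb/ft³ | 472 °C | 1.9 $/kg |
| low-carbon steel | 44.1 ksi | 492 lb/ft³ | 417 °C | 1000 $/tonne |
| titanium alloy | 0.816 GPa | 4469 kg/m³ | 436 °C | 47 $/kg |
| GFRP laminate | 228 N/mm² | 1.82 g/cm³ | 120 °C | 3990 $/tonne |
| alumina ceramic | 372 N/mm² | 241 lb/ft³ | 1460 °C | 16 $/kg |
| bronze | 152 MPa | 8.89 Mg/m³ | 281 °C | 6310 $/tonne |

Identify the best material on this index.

alumina ceramic

Screen on constraints: max service T ≥ 426 °C; cost ≤ 32 $/kg. Survivors: soda-lime glass, alumina ceramic.
Convert each candidate to consistent units, then evaluate M:
  soda-lime glass: σ_y = 35.10 MPa, ρ = 2451 kg/m³
  alumina ceramic: σ_y = 372.0 MPa, ρ = 3860 kg/m³
  alumina ceramic: M = 13.4×10⁻³
  soda-lime glass: M = 4.37×10⁻³
Highest index: alumina ceramic.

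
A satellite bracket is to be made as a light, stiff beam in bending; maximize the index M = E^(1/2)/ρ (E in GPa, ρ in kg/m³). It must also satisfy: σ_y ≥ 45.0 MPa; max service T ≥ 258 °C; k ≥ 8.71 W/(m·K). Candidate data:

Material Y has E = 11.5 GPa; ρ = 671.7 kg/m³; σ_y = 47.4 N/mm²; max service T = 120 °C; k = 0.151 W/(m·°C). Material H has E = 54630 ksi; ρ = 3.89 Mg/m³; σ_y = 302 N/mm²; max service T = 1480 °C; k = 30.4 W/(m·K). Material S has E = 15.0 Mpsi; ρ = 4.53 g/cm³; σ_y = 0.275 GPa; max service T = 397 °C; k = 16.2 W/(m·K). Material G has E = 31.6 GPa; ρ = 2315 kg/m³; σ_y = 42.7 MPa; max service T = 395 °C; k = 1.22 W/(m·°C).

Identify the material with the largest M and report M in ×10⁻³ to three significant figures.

material H, M = 4.99×10⁻³

Screen on constraints: σ_y ≥ 45.0 MPa; max service T ≥ 258 °C; k ≥ 8.71 W/(m·K). Survivors: material H, material S.
After converting to SI:
  material H: E = 376.7 GPa, ρ = 3890 kg/m³
  material S: E = 103.4 GPa, ρ = 4530 kg/m³
  material H: M = 4.99×10⁻³
  material S: M = 2.24×10⁻³
Highest index: material H.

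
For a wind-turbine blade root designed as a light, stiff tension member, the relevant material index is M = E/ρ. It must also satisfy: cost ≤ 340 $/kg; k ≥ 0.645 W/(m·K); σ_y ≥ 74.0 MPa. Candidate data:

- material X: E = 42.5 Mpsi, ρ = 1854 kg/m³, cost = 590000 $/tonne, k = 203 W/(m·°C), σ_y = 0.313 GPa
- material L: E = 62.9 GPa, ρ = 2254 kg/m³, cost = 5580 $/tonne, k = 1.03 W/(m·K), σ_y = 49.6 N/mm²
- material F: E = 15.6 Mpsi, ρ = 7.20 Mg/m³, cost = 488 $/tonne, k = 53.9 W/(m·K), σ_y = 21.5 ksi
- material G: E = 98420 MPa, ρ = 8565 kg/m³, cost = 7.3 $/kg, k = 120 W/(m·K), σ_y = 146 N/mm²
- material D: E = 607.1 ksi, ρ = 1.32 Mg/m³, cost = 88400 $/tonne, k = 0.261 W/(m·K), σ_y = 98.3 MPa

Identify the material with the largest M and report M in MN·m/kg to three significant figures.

material F, M = 14.9 MN·m/kg

Screen on constraints: cost ≤ 340 $/kg; k ≥ 0.645 W/(m·K); σ_y ≥ 74.0 MPa. Survivors: material F, material G.
Putting every candidate on a common basis:
  material F: E = 107.6 GPa, ρ = 7200 kg/m³
  material G: E = 98.42 GPa, ρ = 8565 kg/m³
  material F: M = 14.9 MN·m/kg
  material G: M = 11.5 MN·m/kg
Material F ranks first.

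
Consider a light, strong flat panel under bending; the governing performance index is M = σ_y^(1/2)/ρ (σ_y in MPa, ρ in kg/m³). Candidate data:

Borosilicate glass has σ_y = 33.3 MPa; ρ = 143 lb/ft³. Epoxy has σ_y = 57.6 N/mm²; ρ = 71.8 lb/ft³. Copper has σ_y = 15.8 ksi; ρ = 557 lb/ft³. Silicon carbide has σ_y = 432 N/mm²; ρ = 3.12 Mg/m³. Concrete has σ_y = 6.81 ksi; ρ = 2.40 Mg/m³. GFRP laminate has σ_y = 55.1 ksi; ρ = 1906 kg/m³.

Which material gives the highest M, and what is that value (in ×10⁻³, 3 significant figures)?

Putting every candidate on a common basis:
  borosilicate glass: σ_y = 33.30 MPa, ρ = 2291 kg/m³
  epoxy: σ_y = 57.60 MPa, ρ = 1150 kg/m³
  copper: σ_y = 108.9 MPa, ρ = 8922 kg/m³
  silicon carbide: σ_y = 432.0 MPa, ρ = 3120 kg/m³
  concrete: σ_y = 46.95 MPa, ρ = 2400 kg/m³
  GFRP laminate: σ_y = 379.9 MPa, ρ = 1906 kg/m³
  GFRP laminate: M = 10.2×10⁻³
  silicon carbide: M = 6.66×10⁻³
  epoxy: M = 6.60×10⁻³
  concrete: M = 2.86×10⁻³
  borosilicate glass: M = 2.52×10⁻³
  copper: M = 1.17×10⁻³
GFRP laminate ranks first.

GFRP laminate, M = 10.2×10⁻³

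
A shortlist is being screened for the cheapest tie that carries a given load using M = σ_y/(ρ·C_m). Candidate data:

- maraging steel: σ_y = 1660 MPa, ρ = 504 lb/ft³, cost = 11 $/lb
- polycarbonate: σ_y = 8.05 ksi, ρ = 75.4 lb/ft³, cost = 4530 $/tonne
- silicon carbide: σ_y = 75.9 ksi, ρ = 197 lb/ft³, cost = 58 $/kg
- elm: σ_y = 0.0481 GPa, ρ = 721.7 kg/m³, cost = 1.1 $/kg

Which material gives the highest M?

Putting every candidate on a common basis:
  maraging steel: σ_y = 1660 MPa, ρ = 8073 kg/m³, cost = 24.25 $/kg
  polycarbonate: σ_y = 55.50 MPa, ρ = 1208 kg/m³, cost = 4.530 $/kg
  silicon carbide: σ_y = 523.3 MPa, ρ = 3156 kg/m³, cost = 58.00 $/kg
  elm: σ_y = 48.10 MPa, ρ = 721.7 kg/m³, cost = 1.100 $/kg
  elm: M = 60.6 kN·m per $
  polycarbonate: M = 10.1 kN·m per $
  maraging steel: M = 8.48 kN·m per $
  silicon carbide: M = 2.86 kN·m per $
The maximum is for elm.

elm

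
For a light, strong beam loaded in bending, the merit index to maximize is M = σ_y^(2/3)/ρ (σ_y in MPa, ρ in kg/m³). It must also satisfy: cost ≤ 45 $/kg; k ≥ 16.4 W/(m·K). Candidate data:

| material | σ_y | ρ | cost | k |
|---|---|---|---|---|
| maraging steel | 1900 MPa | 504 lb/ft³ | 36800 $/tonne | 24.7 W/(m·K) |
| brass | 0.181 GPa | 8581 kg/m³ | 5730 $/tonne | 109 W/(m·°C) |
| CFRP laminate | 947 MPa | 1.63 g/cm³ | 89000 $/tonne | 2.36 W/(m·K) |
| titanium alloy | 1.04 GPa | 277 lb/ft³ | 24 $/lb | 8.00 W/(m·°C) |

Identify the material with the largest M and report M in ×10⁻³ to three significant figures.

maraging steel, M = 19.0×10⁻³

Screen on constraints: cost ≤ 45 $/kg; k ≥ 16.4 W/(m·K). Survivors: maraging steel, brass.
Putting every candidate on a common basis:
  maraging steel: σ_y = 1900 MPa, ρ = 8073 kg/m³
  brass: σ_y = 181.0 MPa, ρ = 8581 kg/m³
  maraging steel: M = 19.0×10⁻³
  brass: M = 3.73×10⁻³
Maraging steel ranks first.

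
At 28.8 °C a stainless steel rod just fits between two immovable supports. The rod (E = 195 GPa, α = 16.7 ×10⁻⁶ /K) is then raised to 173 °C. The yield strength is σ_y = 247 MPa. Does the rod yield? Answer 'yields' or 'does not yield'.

yields

ΔT = 144.2 K. Constrained thermal stress σ = E·α·ΔT = 195.0×10³ MPa × 16.7×10⁻⁶ × 144.2 = 470 MPa (compressive).
Compare to σ_y = 247 MPa: σ ≥ σ_y, so it yields.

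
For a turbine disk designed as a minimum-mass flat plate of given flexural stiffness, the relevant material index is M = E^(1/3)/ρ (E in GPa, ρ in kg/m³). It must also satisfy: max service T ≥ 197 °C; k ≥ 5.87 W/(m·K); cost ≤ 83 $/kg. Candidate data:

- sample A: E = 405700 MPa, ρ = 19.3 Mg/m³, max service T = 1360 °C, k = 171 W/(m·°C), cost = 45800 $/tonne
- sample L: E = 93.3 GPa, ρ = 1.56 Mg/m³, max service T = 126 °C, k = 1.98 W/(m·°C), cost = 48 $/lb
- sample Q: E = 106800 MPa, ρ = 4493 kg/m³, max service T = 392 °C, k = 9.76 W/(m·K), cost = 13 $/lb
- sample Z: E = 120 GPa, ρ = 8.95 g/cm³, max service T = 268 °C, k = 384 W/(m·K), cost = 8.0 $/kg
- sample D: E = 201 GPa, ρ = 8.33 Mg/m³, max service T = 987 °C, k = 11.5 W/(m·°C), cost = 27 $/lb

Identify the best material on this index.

sample Q

Screen on constraints: max service T ≥ 197 °C; k ≥ 5.87 W/(m·K); cost ≤ 83 $/kg. Survivors: sample A, sample Q, sample Z, sample D.
After converting to SI:
  sample A: E = 405.7 GPa, ρ = 19300 kg/m³
  sample Q: E = 106.8 GPa, ρ = 4493 kg/m³
  sample Z: E = 120.0 GPa, ρ = 8950 kg/m³
  sample D: E = 201.0 GPa, ρ = 8330 kg/m³
  sample Q: M = 1.06×10⁻³
  sample D: M = 0.703×10⁻³
  sample Z: M = 0.551×10⁻³
  sample A: M = 0.384×10⁻³
Sample Q has the largest M.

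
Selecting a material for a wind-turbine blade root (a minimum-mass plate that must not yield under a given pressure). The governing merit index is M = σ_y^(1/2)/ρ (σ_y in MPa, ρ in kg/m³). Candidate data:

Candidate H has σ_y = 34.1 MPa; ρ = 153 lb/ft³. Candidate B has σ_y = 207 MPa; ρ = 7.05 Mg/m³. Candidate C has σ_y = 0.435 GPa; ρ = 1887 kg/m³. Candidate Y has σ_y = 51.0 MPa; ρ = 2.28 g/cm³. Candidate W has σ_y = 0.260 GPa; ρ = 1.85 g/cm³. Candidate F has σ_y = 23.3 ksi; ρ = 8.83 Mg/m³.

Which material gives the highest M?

In SI units:
  candidate H: σ_y = 34.10 MPa, ρ = 2451 kg/m³
  candidate B: σ_y = 207.0 MPa, ρ = 7050 kg/m³
  candidate C: σ_y = 435.0 MPa, ρ = 1887 kg/m³
  candidate Y: σ_y = 51.00 MPa, ρ = 2280 kg/m³
  candidate W: σ_y = 260.0 MPa, ρ = 1850 kg/m³
  candidate F: σ_y = 160.6 MPa, ρ = 8830 kg/m³
  candidate C: M = 11.1×10⁻³
  candidate W: M = 8.72×10⁻³
  candidate Y: M = 3.13×10⁻³
  candidate H: M = 2.38×10⁻³
  candidate B: M = 2.04×10⁻³
  candidate F: M = 1.44×10⁻³
Candidate C ranks first.

candidate C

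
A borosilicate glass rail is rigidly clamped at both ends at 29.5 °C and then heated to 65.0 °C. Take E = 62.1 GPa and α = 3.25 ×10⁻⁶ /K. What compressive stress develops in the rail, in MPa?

7.16 MPa

ΔT = 35.50 K. Constrained thermal stress σ = E·α·ΔT = 62.10×10³ MPa × 3.25×10⁻⁶ × 35.50 = 7.16 MPa (compressive).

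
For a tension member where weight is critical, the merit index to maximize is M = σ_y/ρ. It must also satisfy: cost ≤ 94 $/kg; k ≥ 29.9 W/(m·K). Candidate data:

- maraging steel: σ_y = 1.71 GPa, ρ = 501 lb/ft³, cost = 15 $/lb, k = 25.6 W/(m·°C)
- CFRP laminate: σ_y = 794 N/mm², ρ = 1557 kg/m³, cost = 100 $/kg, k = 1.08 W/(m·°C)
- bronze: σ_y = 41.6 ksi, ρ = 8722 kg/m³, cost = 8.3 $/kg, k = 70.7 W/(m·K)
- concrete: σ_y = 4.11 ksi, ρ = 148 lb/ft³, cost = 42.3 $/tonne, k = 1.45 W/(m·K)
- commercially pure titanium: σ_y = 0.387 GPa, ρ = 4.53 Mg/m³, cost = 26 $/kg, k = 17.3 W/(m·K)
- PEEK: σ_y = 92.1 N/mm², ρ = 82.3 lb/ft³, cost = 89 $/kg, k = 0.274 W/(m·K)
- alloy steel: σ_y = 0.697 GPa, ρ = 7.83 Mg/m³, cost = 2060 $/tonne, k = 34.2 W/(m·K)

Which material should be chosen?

alloy steel

Screen on constraints: cost ≤ 94 $/kg; k ≥ 29.9 W/(m·K). Survivors: bronze, alloy steel.
Normalizing units and computing the index:
  bronze: σ_y = 286.8 MPa, ρ = 8722 kg/m³
  alloy steel: σ_y = 697.0 MPa, ρ = 7830 kg/m³
  alloy steel: M = 89.0 kN·m/kg
  bronze: M = 32.9 kN·m/kg
Alloy steel ranks first.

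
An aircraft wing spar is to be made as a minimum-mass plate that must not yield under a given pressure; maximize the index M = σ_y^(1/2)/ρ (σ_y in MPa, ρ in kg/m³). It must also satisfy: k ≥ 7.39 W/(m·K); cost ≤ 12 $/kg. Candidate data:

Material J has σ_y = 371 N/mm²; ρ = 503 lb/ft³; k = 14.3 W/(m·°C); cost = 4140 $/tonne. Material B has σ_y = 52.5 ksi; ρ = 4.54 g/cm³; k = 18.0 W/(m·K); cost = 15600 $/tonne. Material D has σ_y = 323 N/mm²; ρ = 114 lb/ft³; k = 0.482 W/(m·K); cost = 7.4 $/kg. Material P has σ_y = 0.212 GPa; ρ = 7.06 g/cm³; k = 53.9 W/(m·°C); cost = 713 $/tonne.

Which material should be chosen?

Screen on constraints: k ≥ 7.39 W/(m·K); cost ≤ 12 $/kg. Survivors: material J, material P.
In SI units:
  material J: σ_y = 371.0 MPa, ρ = 8057 kg/m³
  material P: σ_y = 212.0 MPa, ρ = 7060 kg/m³
  material J: M = 2.39×10⁻³
  material P: M = 2.06×10⁻³
Material J has the largest M.

material J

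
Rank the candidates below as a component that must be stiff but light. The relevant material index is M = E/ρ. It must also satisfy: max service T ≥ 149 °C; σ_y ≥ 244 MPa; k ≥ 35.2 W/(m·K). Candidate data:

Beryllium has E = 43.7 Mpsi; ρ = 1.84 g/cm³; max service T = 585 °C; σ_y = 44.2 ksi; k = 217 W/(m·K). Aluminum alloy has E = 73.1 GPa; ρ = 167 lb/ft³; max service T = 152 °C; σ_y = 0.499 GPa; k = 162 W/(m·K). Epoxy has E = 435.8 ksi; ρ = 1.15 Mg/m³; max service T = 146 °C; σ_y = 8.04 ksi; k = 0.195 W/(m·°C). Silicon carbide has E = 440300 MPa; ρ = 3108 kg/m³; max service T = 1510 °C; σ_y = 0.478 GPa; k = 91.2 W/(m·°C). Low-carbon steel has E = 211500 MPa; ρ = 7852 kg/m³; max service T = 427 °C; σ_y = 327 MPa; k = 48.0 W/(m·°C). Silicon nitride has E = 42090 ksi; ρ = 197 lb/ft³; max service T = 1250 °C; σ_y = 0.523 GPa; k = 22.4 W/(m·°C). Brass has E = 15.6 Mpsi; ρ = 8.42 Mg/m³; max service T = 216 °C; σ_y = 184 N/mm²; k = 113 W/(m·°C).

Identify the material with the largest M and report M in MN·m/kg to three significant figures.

Screen on constraints: max service T ≥ 149 °C; σ_y ≥ 244 MPa; k ≥ 35.2 W/(m·K). Survivors: beryllium, aluminum alloy, silicon carbide, low-carbon steel.
Normalizing units and computing the index:
  beryllium: E = 301.3 GPa, ρ = 1840 kg/m³
  aluminum alloy: E = 73.10 GPa, ρ = 2675 kg/m³
  silicon carbide: E = 440.3 GPa, ρ = 3108 kg/m³
  low-carbon steel: E = 211.5 GPa, ρ = 7852 kg/m³
  beryllium: M = 164 MN·m/kg
  silicon carbide: M = 142 MN·m/kg
  aluminum alloy: M = 27.3 MN·m/kg
  low-carbon steel: M = 26.9 MN·m/kg
Beryllium ranks first.

beryllium, M = 164 MN·m/kg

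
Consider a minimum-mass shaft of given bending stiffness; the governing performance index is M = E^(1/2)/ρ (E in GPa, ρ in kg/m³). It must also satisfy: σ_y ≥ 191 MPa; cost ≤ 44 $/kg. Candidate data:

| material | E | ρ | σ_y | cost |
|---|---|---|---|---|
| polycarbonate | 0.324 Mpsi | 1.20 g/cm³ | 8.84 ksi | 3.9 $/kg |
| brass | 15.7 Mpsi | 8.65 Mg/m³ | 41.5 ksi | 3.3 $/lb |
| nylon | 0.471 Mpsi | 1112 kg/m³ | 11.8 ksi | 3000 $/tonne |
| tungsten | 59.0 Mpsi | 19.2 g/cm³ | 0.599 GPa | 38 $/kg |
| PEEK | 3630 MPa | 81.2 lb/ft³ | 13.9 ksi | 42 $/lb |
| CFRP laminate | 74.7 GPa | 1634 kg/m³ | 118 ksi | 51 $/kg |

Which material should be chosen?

brass

Screen on constraints: σ_y ≥ 191 MPa; cost ≤ 44 $/kg. Survivors: brass, tungsten.
Convert each candidate to consistent units, then evaluate M:
  brass: E = 108.2 GPa, ρ = 8650 kg/m³
  tungsten: E = 406.8 GPa, ρ = 19200 kg/m³
  brass: M = 1.20×10⁻³
  tungsten: M = 1.05×10⁻³
Brass has the largest M.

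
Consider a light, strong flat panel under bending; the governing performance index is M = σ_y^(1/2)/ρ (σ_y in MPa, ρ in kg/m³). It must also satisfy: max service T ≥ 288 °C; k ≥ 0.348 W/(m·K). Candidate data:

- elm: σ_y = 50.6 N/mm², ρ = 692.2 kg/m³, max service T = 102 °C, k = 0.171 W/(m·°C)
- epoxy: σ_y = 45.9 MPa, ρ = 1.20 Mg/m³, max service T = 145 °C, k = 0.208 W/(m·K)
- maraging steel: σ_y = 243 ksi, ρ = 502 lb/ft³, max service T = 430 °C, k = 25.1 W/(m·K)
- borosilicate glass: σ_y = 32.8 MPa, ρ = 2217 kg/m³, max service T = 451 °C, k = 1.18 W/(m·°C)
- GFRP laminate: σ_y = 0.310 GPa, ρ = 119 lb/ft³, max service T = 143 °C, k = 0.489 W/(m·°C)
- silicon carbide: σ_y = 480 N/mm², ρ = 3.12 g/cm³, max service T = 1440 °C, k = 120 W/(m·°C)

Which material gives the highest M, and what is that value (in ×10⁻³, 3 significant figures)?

Screen on constraints: max service T ≥ 288 °C; k ≥ 0.348 W/(m·K). Survivors: maraging steel, borosilicate glass, silicon carbide.
Convert each candidate to consistent units, then evaluate M:
  maraging steel: σ_y = 1675 MPa, ρ = 8041 kg/m³
  borosilicate glass: σ_y = 32.80 MPa, ρ = 2217 kg/m³
  silicon carbide: σ_y = 480.0 MPa, ρ = 3120 kg/m³
  silicon carbide: M = 7.02×10⁻³
  maraging steel: M = 5.09×10⁻³
  borosilicate glass: M = 2.58×10⁻³
Silicon carbide has the largest M.

silicon carbide, M = 7.02×10⁻³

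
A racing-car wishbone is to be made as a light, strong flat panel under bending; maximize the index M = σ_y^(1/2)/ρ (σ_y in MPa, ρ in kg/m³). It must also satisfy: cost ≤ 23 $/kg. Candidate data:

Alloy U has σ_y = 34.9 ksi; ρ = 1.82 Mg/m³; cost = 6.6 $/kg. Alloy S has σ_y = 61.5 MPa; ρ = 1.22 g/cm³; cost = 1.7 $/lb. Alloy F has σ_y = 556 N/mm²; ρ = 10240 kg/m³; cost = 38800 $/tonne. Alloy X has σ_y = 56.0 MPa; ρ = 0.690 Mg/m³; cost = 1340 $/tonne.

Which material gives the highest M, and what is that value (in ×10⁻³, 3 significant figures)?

Screen on constraints: cost ≤ 23 $/kg. Survivors: alloy U, alloy S, alloy X.
After converting to SI:
  alloy U: σ_y = 240.6 MPa, ρ = 1820 kg/m³
  alloy S: σ_y = 61.50 MPa, ρ = 1220 kg/m³
  alloy X: σ_y = 56.00 MPa, ρ = 690.0 kg/m³
  alloy X: M = 10.8×10⁻³
  alloy U: M = 8.52×10⁻³
  alloy S: M = 6.43×10⁻³
The maximum is for alloy X.

alloy X, M = 10.8×10⁻³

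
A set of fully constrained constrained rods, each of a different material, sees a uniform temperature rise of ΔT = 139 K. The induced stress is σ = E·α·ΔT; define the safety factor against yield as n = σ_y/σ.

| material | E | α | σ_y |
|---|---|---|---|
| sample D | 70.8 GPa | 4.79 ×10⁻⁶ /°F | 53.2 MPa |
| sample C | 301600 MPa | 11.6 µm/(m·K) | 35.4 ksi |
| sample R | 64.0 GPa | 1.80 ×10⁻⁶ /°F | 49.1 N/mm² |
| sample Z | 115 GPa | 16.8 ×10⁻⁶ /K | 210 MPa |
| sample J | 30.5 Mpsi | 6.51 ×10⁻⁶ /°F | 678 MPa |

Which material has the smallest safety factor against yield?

With everything in SI (GPa, ×10⁻⁶/K, MPa):
  sample D: E = 70.80, α = 8.62, σ_y = 53.20 → σ = 84.9 MPa, n = 0.627
  sample C: E = 301.6, α = 11.6, σ_y = 244.1 → σ = 486 MPa, n = 0.502
  sample R: E = 64.00, α = 3.24, σ_y = 49.10 → σ = 28.8 MPa, n = 1.70
  sample Z: E = 115.0, α = 16.8, σ_y = 210.0 → σ = 269 MPa, n = 0.782
  sample J: E = 210.3, α = 11.7, σ_y = 678.0 → σ = 343 MPa, n = 1.98
The minimum is sample C at n = 0.502.

sample C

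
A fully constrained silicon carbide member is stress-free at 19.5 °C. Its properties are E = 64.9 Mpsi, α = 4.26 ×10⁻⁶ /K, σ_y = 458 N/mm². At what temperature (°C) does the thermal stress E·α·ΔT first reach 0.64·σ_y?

E = 64.9 Mpsi = 447.5 GPa.
σ_y = 458 N/mm² = 458.0 MPa.
E·α·ΔT = 293.1 MPa ⇒ ΔT = 293.1 / (447.5×10³ × 4.26×10⁻⁶) = 153.8 K.
T = 19.5 + 153.8 = 173.3 °C.

173 °C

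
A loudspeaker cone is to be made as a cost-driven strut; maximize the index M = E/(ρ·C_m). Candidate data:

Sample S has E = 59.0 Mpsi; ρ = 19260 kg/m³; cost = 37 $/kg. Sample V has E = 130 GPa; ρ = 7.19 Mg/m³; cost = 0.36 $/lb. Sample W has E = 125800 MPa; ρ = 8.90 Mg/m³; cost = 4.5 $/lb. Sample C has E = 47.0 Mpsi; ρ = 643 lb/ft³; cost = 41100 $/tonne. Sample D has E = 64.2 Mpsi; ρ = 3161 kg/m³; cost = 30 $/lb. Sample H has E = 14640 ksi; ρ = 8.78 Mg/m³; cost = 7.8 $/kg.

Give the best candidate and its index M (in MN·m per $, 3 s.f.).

sample V, M = 22.8 MN·m per $

In SI units:
  sample S: E = 406.8 GPa, ρ = 19260 kg/m³, cost = 37.00 $/kg
  sample V: E = 130.0 GPa, ρ = 7190 kg/m³, cost = 0.7937 $/kg
  sample W: E = 125.8 GPa, ρ = 8900 kg/m³, cost = 9.921 $/kg
  sample C: E = 324.1 GPa, ρ = 10300 kg/m³, cost = 41.10 $/kg
  sample D: E = 442.6 GPa, ρ = 3161 kg/m³, cost = 66.14 $/kg
  sample H: E = 100.9 GPa, ρ = 8780 kg/m³, cost = 7.800 $/kg
  sample V: M = 22.8 MN·m per $
  sample D: M = 2.12 MN·m per $
  sample H: M = 1.47 MN·m per $
  sample W: M = 1.42 MN·m per $
  sample C: M = 0.765 MN·m per $
  sample S: M = 0.571 MN·m per $
The maximum is for sample V.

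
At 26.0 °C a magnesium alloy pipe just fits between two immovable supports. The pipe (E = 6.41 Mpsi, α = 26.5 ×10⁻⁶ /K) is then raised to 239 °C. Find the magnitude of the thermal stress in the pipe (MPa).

249 MPa

E = 6.41 Mpsi = 44.20 GPa.
ΔT = 213.0 K. Constrained thermal stress σ = E·α·ΔT = 44.20×10³ MPa × 26.5×10⁻⁶ × 213.0 = 249 MPa (compressive).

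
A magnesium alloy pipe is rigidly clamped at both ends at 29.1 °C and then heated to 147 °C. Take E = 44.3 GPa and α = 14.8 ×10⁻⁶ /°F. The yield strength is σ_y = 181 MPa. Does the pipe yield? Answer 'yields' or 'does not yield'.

α = 14.8×10⁻⁶/°F × 9/5 = 26.6×10⁻⁶/K.
ΔT = 117.9 K. Constrained thermal stress σ = E·α·ΔT = 44.30×10³ MPa × 26.6×10⁻⁶ × 117.9 = 139 MPa (compressive).
Compare to σ_y = 181 MPa: σ < σ_y, so it does not yield.

does not yield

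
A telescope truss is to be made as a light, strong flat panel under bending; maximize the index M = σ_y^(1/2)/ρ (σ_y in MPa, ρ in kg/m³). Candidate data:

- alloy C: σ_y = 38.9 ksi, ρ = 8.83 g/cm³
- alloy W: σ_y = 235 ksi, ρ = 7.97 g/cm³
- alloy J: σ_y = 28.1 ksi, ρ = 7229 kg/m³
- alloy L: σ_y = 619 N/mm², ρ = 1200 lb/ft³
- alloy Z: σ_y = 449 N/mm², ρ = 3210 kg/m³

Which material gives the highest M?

Convert each candidate to consistent units, then evaluate M:
  alloy C: σ_y = 268.2 MPa, ρ = 8830 kg/m³
  alloy W: σ_y = 1620 MPa, ρ = 7970 kg/m³
  alloy J: σ_y = 193.7 MPa, ρ = 7229 kg/m³
  alloy L: σ_y = 619.0 MPa, ρ = 19220 kg/m³
  alloy Z: σ_y = 449.0 MPa, ρ = 3210 kg/m³
  alloy Z: M = 6.60×10⁻³
  alloy W: M = 5.05×10⁻³
  alloy J: M = 1.93×10⁻³
  alloy C: M = 1.85×10⁻³
  alloy L: M = 1.29×10⁻³
Highest index: alloy Z.

alloy Z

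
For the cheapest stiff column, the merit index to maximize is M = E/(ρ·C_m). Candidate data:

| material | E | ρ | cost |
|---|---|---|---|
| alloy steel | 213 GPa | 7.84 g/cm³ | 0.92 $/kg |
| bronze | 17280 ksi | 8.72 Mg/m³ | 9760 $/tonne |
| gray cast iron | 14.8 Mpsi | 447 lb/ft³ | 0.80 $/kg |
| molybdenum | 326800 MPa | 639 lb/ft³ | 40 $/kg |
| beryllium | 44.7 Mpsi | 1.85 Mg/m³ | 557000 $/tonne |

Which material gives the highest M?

In SI units:
  alloy steel: E = 213.0 GPa, ρ = 7840 kg/m³, cost = 0.9200 $/kg
  bronze: E = 119.1 GPa, ρ = 8720 kg/m³, cost = 9.760 $/kg
  gray cast iron: E = 102.0 GPa, ρ = 7160 kg/m³, cost = 0.8000 $/kg
  molybdenum: E = 326.8 GPa, ρ = 10240 kg/m³, cost = 40.00 $/kg
  beryllium: E = 308.2 GPa, ρ = 1850 kg/m³, cost = 557.0 $/kg
  alloy steel: M = 29.5 MN·m per $
  gray cast iron: M = 17.8 MN·m per $
  bronze: M = 1.40 MN·m per $
  molybdenum: M = 0.798 MN·m per $
  beryllium: M = 0.299 MN·m per $
Alloy steel ranks first.

alloy steel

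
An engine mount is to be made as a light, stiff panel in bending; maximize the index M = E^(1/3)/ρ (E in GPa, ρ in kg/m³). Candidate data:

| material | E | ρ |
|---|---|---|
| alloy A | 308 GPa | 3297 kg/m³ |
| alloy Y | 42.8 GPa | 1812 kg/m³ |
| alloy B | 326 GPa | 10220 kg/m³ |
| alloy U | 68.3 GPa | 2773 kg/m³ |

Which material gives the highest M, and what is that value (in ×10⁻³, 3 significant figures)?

alloy A, M = 2.05×10⁻³

Per-candidate index values:
  alloy A: M = 2.05×10⁻³
  alloy Y: M = 1.93×10⁻³
  alloy U: M = 1.47×10⁻³
  alloy B: M = 0.673×10⁻³
Alloy A has the largest M.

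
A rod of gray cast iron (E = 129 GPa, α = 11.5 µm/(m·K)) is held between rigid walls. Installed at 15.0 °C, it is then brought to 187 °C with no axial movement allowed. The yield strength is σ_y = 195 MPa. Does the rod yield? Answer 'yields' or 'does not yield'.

yields

ΔT = 172.0 K. Constrained thermal stress σ = E·α·ΔT = 129.0×10³ MPa × 11.5×10⁻⁶ × 172.0 = 255 MPa (compressive).
Compare to σ_y = 195 MPa: σ ≥ σ_y, so it yields.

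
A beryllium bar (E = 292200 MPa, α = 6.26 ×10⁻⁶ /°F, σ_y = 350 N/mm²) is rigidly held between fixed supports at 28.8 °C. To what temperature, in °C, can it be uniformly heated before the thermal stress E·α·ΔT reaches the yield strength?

E = 292200 MPa = 292.2 GPa.
α = 6.26×10⁻⁶/°F × 9/5 = 11.3×10⁻⁶/K.
σ_y = 350 N/mm² = 350.0 MPa.
E·α·ΔT = 350.0 MPa ⇒ ΔT = 350.0 / (292.2×10³ × 11.3×10⁻⁶) = 106.3 K.
T = 28.8 + 106.3 = 135.1 °C.

135 °C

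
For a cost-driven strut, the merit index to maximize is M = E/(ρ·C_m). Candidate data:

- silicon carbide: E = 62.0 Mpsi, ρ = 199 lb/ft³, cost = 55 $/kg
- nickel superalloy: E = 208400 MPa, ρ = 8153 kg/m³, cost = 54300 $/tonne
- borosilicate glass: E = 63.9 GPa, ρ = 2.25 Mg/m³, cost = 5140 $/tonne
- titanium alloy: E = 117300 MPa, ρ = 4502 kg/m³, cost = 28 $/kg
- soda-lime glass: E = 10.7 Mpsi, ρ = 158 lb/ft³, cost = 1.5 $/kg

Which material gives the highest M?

soda-lime glass

Normalizing units and computing the index:
  silicon carbide: E = 427.5 GPa, ρ = 3188 kg/m³, cost = 55.00 $/kg
  nickel superalloy: E = 208.4 GPa, ρ = 8153 kg/m³, cost = 54.30 $/kg
  borosilicate glass: E = 63.90 GPa, ρ = 2250 kg/m³, cost = 5.140 $/kg
  titanium alloy: E = 117.3 GPa, ρ = 4502 kg/m³, cost = 28.00 $/kg
  soda-lime glass: E = 73.77 GPa, ρ = 2531 kg/m³, cost = 1.500 $/kg
  soda-lime glass: M = 19.4 MN·m per $
  borosilicate glass: M = 5.53 MN·m per $
  silicon carbide: M = 2.44 MN·m per $
  titanium alloy: M = 0.931 MN·m per $
  nickel superalloy: M = 0.471 MN·m per $
Highest index: soda-lime glass.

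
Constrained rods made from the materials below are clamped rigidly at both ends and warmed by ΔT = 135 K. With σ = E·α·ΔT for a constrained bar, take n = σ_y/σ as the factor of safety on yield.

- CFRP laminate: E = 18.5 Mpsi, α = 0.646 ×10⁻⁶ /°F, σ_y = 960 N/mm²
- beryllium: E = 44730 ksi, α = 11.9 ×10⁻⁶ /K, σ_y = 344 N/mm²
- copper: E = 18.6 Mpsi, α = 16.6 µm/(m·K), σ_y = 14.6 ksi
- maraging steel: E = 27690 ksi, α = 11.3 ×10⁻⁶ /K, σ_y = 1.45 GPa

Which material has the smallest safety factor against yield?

Per material, after unit conversion:
  CFRP laminate: E = 127.6, α = 1.16, σ_y = 960.0 → σ = 20.0 MPa, n = 47.9
  beryllium: E = 308.4, α = 11.9, σ_y = 344.0 → σ = 495 MPa, n = 0.694
  copper: E = 128.2, α = 16.6, σ_y = 100.7 → σ = 287 MPa, n = 0.350
  maraging steel: E = 190.9, α = 11.3, σ_y = 1450 → σ = 291 MPa, n = 4.98
The minimum is copper at n = 0.350.

copper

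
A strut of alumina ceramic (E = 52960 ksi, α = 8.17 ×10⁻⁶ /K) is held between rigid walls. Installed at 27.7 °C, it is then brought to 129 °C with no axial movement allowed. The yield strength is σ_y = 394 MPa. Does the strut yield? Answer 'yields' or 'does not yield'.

does not yield

E = 52960 ksi = 365.1 GPa.
ΔT = 101.3 K. Constrained thermal stress σ = E·α·ΔT = 365.1×10³ MPa × 8.17×10⁻⁶ × 101.3 = 302 MPa (compressive).
Compare to σ_y = 394 MPa: σ < σ_y, so it does not yield.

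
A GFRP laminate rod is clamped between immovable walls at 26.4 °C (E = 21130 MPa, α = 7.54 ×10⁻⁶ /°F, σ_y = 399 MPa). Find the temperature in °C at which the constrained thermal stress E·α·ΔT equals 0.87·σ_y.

1240 °C

E = 21130 MPa = 21.13 GPa.
α = 7.54×10⁻⁶/°F × 9/5 = 13.6×10⁻⁶/K.
E·α·ΔT = 347.1 MPa ⇒ ΔT = 347.1 / (21.13×10³ × 13.6×10⁻⁶) = 1210 K.
T = 26.4 + 1210 = 1237 °C.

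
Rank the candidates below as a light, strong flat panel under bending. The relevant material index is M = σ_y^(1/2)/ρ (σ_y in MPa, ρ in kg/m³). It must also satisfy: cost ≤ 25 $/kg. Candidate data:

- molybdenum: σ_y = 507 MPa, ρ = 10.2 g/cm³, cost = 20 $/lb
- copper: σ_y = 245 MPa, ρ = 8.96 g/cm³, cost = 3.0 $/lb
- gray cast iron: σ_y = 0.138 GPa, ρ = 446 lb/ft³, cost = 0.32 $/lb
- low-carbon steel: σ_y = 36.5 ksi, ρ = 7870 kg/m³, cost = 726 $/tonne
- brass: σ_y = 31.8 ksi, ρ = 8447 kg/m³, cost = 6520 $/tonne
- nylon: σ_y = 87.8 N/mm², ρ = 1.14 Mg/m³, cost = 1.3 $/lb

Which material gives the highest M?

nylon

Screen on constraints: cost ≤ 25 $/kg. Survivors: copper, gray cast iron, low-carbon steel, brass, nylon.
In SI units:
  copper: σ_y = 245.0 MPa, ρ = 8960 kg/m³
  gray cast iron: σ_y = 138.0 MPa, ρ = 7144 kg/m³
  low-carbon steel: σ_y = 251.7 MPa, ρ = 7870 kg/m³
  brass: σ_y = 219.3 MPa, ρ = 8447 kg/m³
  nylon: σ_y = 87.80 MPa, ρ = 1140 kg/m³
  nylon: M = 8.22×10⁻³
  low-carbon steel: M = 2.02×10⁻³
  brass: M = 1.75×10⁻³
  copper: M = 1.75×10⁻³
  gray cast iron: M = 1.64×10⁻³
Highest index: nylon.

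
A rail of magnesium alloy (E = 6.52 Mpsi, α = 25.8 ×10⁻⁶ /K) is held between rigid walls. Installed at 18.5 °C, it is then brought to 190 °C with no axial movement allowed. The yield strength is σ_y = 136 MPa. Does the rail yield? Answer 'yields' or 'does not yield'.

yields

E = 6.52 Mpsi = 44.95 GPa.
ΔT = 171.5 K. Constrained thermal stress σ = E·α·ΔT = 44.95×10³ MPa × 25.8×10⁻⁶ × 171.5 = 199 MPa (compressive).
Compare to σ_y = 136 MPa: σ ≥ σ_y, so it yields.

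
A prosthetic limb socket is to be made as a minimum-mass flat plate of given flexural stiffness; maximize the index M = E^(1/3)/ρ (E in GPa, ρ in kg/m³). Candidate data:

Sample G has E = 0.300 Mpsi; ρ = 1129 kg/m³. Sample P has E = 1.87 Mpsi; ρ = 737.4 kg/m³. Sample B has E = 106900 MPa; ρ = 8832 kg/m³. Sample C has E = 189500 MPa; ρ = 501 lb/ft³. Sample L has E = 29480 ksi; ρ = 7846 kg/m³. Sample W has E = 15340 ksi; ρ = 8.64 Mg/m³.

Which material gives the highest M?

Convert each candidate to consistent units, then evaluate M:
  sample G: E = 2.068 GPa, ρ = 1129 kg/m³
  sample P: E = 12.89 GPa, ρ = 737.4 kg/m³
  sample B: E = 106.9 GPa, ρ = 8832 kg/m³
  sample C: E = 189.5 GPa, ρ = 8025 kg/m³
  sample L: E = 203.3 GPa, ρ = 7846 kg/m³
  sample W: E = 105.8 GPa, ρ = 8640 kg/m³
  sample P: M = 3.18×10⁻³
  sample G: M = 1.13×10⁻³
  sample L: M = 0.749×10⁻³
  sample C: M = 0.716×10⁻³
  sample W: M = 0.547×10⁻³
  sample B: M = 0.537×10⁻³
Sample P ranks first.

sample P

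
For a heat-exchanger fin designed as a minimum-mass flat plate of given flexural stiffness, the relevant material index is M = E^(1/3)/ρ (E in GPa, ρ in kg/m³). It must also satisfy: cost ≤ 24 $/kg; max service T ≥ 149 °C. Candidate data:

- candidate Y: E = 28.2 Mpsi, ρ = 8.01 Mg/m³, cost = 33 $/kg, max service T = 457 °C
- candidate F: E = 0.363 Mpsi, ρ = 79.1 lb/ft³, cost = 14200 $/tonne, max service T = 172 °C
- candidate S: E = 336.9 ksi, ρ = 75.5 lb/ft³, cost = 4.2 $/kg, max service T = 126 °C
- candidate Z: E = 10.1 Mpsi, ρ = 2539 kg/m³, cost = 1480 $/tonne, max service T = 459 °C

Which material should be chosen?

candidate Z

Screen on constraints: cost ≤ 24 $/kg; max service T ≥ 149 °C. Survivors: candidate F, candidate Z.
In SI units:
  candidate F: E = 2.503 GPa, ρ = 1267 kg/m³
  candidate Z: E = 69.64 GPa, ρ = 2539 kg/m³
  candidate Z: M = 1.62×10⁻³
  candidate F: M = 1.07×10⁻³
Candidate Z has the largest M.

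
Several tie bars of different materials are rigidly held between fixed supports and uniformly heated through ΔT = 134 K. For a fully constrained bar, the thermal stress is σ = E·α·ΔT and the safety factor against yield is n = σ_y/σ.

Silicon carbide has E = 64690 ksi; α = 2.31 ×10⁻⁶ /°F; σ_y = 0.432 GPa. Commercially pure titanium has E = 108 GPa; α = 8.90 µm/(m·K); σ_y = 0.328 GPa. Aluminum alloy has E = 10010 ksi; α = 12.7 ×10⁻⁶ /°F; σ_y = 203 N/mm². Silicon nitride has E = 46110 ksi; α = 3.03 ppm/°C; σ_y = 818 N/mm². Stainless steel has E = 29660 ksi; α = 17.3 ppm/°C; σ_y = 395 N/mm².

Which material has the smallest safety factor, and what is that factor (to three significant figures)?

stainless steel, n = 0.833

With everything in SI (GPa, ×10⁻⁶/K, MPa):
  silicon carbide: E = 446.0, α = 4.16, σ_y = 432.0 → σ = 249 MPa, n = 1.74
  commercially pure titanium: E = 108.0, α = 8.90, σ_y = 328.0 → σ = 129 MPa, n = 2.55
  aluminum alloy: E = 69.02, α = 22.9, σ_y = 203.0 → σ = 211 MPa, n = 0.960
  silicon nitride: E = 317.9, α = 3.03, σ_y = 818.0 → σ = 129 MPa, n = 6.34
  stainless steel: E = 204.5, α = 17.3, σ_y = 395.0 → σ = 474 MPa, n = 0.833
The minimum is stainless steel at n = 0.833.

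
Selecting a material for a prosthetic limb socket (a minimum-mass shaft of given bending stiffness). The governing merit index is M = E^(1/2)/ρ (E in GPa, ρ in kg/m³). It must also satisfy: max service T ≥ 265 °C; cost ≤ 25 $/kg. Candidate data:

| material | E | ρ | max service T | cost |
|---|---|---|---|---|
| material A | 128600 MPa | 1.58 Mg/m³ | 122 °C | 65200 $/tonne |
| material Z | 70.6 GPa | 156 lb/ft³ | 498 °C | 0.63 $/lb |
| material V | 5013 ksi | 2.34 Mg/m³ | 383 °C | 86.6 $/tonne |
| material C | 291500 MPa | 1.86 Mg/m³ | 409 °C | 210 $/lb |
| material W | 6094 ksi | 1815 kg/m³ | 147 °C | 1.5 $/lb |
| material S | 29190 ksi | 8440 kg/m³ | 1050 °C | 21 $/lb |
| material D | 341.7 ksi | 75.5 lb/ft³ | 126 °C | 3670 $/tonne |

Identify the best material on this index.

material Z

Screen on constraints: max service T ≥ 265 °C; cost ≤ 25 $/kg. Survivors: material Z, material V.
Convert each candidate to consistent units, then evaluate M:
  material Z: E = 70.60 GPa, ρ = 2499 kg/m³
  material V: E = 34.56 GPa, ρ = 2340 kg/m³
  material Z: M = 3.36×10⁻³
  material V: M = 2.51×10⁻³
Highest index: material Z.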